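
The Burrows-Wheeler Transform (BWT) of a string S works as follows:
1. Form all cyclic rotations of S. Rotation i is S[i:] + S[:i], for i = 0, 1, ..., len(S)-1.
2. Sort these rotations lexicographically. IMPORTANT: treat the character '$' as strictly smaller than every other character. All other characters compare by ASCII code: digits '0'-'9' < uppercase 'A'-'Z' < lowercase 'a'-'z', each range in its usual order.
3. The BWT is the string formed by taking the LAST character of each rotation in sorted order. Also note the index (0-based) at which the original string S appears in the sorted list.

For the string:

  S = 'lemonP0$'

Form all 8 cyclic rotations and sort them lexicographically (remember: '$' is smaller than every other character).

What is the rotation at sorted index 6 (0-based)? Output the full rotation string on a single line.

All 8 rotations (rotation i = S[i:]+S[:i]):
  rot[0] = lemonP0$
  rot[1] = emonP0$l
  rot[2] = monP0$le
  rot[3] = onP0$lem
  rot[4] = nP0$lemo
  rot[5] = P0$lemon
  rot[6] = 0$lemonP
  rot[7] = $lemonP0
Sorted (with $ < everything):
  sorted[0] = $lemonP0
  sorted[1] = 0$lemonP
  sorted[2] = P0$lemon
  sorted[3] = emonP0$l
  sorted[4] = lemonP0$
  sorted[5] = monP0$le
  sorted[6] = nP0$lemo
  sorted[7] = onP0$lem
sorted[6] = nP0$lemo

Answer: nP0$lemo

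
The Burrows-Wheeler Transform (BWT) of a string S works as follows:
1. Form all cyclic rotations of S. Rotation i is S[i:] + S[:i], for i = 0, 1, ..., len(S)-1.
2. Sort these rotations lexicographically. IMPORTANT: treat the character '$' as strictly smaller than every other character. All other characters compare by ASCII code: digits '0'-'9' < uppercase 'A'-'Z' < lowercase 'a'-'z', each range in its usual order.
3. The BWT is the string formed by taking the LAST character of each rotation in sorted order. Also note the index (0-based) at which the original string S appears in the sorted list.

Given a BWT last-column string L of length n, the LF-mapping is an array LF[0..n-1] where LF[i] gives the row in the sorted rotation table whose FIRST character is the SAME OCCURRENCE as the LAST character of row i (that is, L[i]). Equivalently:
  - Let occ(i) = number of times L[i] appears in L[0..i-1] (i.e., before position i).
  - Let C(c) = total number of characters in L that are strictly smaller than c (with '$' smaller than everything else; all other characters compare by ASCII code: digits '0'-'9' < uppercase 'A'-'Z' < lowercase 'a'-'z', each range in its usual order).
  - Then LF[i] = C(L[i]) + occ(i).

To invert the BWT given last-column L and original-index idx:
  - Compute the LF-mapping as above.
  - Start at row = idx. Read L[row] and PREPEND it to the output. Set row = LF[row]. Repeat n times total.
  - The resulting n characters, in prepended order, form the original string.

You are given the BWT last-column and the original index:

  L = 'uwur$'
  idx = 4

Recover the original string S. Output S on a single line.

LF mapping: 2 4 3 1 0
Walk LF starting at row 4, prepending L[row]:
  step 1: row=4, L[4]='$', prepend. Next row=LF[4]=0
  step 2: row=0, L[0]='u', prepend. Next row=LF[0]=2
  step 3: row=2, L[2]='u', prepend. Next row=LF[2]=3
  step 4: row=3, L[3]='r', prepend. Next row=LF[3]=1
  step 5: row=1, L[1]='w', prepend. Next row=LF[1]=4
Reversed output: wruu$

Answer: wruu$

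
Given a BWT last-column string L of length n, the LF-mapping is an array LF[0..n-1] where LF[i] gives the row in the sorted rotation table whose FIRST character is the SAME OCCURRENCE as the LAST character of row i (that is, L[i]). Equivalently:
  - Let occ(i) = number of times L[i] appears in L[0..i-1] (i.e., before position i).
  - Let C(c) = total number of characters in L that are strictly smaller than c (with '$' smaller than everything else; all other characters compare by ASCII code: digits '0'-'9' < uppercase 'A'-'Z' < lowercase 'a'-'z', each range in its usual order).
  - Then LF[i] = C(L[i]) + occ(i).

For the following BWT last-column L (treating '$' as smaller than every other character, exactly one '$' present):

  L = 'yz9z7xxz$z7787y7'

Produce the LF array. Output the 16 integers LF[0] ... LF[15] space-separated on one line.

Answer: 10 12 7 13 1 8 9 14 0 15 2 3 6 4 11 5

Derivation:
Char counts: '$':1, '7':5, '8':1, '9':1, 'x':2, 'y':2, 'z':4
C (first-col start): C('$')=0, C('7')=1, C('8')=6, C('9')=7, C('x')=8, C('y')=10, C('z')=12
L[0]='y': occ=0, LF[0]=C('y')+0=10+0=10
L[1]='z': occ=0, LF[1]=C('z')+0=12+0=12
L[2]='9': occ=0, LF[2]=C('9')+0=7+0=7
L[3]='z': occ=1, LF[3]=C('z')+1=12+1=13
L[4]='7': occ=0, LF[4]=C('7')+0=1+0=1
L[5]='x': occ=0, LF[5]=C('x')+0=8+0=8
L[6]='x': occ=1, LF[6]=C('x')+1=8+1=9
L[7]='z': occ=2, LF[7]=C('z')+2=12+2=14
L[8]='$': occ=0, LF[8]=C('$')+0=0+0=0
L[9]='z': occ=3, LF[9]=C('z')+3=12+3=15
L[10]='7': occ=1, LF[10]=C('7')+1=1+1=2
L[11]='7': occ=2, LF[11]=C('7')+2=1+2=3
L[12]='8': occ=0, LF[12]=C('8')+0=6+0=6
L[13]='7': occ=3, LF[13]=C('7')+3=1+3=4
L[14]='y': occ=1, LF[14]=C('y')+1=10+1=11
L[15]='7': occ=4, LF[15]=C('7')+4=1+4=5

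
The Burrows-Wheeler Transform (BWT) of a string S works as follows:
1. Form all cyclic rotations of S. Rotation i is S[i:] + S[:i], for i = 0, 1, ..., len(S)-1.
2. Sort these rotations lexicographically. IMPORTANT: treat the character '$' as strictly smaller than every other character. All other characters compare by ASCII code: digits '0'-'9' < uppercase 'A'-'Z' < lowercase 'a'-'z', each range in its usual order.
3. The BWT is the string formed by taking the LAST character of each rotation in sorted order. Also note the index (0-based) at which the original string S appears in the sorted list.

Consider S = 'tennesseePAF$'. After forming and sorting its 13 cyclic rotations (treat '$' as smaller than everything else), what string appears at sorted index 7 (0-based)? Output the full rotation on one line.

Answer: esseePAF$tenn

Derivation:
All 13 rotations (rotation i = S[i:]+S[:i]):
  rot[0] = tennesseePAF$
  rot[1] = ennesseePAF$t
  rot[2] = nnesseePAF$te
  rot[3] = nesseePAF$ten
  rot[4] = esseePAF$tenn
  rot[5] = sseePAF$tenne
  rot[6] = seePAF$tennes
  rot[7] = eePAF$tenness
  rot[8] = ePAF$tennesse
  rot[9] = PAF$tennessee
  rot[10] = AF$tennesseeP
  rot[11] = F$tennesseePA
  rot[12] = $tennesseePAF
Sorted (with $ < everything):
  sorted[0] = $tennesseePAF
  sorted[1] = AF$tennesseeP
  sorted[2] = F$tennesseePA
  sorted[3] = PAF$tennessee
  sorted[4] = ePAF$tennesse
  sorted[5] = eePAF$tenness
  sorted[6] = ennesseePAF$t
  sorted[7] = esseePAF$tenn
  sorted[8] = nesseePAF$ten
  sorted[9] = nnesseePAF$te
  sorted[10] = seePAF$tennes
  sorted[11] = sseePAF$tenne
  sorted[12] = tennesseePAF$
sorted[7] = esseePAF$tenn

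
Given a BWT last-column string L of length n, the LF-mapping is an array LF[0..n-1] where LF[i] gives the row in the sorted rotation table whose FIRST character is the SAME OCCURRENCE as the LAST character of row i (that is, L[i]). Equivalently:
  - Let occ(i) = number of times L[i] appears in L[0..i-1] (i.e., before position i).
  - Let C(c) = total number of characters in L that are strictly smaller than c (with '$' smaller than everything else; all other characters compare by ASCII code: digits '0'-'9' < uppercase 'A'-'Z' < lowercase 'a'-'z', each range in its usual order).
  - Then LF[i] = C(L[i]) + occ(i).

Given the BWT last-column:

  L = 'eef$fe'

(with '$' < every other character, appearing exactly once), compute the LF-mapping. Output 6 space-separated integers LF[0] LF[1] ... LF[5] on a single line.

Answer: 1 2 4 0 5 3

Derivation:
Char counts: '$':1, 'e':3, 'f':2
C (first-col start): C('$')=0, C('e')=1, C('f')=4
L[0]='e': occ=0, LF[0]=C('e')+0=1+0=1
L[1]='e': occ=1, LF[1]=C('e')+1=1+1=2
L[2]='f': occ=0, LF[2]=C('f')+0=4+0=4
L[3]='$': occ=0, LF[3]=C('$')+0=0+0=0
L[4]='f': occ=1, LF[4]=C('f')+1=4+1=5
L[5]='e': occ=2, LF[5]=C('e')+2=1+2=3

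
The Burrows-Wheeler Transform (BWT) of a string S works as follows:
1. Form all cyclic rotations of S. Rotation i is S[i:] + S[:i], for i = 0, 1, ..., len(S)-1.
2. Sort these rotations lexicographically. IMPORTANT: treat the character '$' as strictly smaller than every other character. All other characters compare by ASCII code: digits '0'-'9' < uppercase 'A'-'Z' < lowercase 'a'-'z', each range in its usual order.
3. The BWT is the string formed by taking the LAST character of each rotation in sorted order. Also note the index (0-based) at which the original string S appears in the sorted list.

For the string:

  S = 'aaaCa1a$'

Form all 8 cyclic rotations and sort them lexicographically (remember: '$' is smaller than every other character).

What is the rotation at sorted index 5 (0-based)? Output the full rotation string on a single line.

Answer: aCa1a$aa

Derivation:
All 8 rotations (rotation i = S[i:]+S[:i]):
  rot[0] = aaaCa1a$
  rot[1] = aaCa1a$a
  rot[2] = aCa1a$aa
  rot[3] = Ca1a$aaa
  rot[4] = a1a$aaaC
  rot[5] = 1a$aaaCa
  rot[6] = a$aaaCa1
  rot[7] = $aaaCa1a
Sorted (with $ < everything):
  sorted[0] = $aaaCa1a
  sorted[1] = 1a$aaaCa
  sorted[2] = Ca1a$aaa
  sorted[3] = a$aaaCa1
  sorted[4] = a1a$aaaC
  sorted[5] = aCa1a$aa
  sorted[6] = aaCa1a$a
  sorted[7] = aaaCa1a$
sorted[5] = aCa1a$aa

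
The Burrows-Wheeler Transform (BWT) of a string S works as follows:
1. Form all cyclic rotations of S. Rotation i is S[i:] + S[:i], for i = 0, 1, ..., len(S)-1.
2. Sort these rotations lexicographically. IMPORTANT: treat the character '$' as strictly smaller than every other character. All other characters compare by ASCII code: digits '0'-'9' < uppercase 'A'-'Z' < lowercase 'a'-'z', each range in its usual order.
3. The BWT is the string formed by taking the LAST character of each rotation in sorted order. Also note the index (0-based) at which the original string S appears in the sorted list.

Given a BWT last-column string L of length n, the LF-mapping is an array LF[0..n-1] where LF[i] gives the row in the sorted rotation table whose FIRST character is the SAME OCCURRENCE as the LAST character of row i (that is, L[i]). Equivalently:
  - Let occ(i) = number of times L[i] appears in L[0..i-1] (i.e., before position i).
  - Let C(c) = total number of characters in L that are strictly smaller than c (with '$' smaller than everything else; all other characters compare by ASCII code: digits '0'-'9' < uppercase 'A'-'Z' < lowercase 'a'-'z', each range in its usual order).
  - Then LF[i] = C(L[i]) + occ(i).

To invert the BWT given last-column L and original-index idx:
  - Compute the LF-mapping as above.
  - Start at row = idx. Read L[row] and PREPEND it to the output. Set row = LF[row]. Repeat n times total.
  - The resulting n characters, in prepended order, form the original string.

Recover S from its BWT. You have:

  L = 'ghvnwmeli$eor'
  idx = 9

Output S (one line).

LF mapping: 3 4 11 8 12 7 1 6 5 0 2 9 10
Walk LF starting at row 9, prepending L[row]:
  step 1: row=9, L[9]='$', prepend. Next row=LF[9]=0
  step 2: row=0, L[0]='g', prepend. Next row=LF[0]=3
  step 3: row=3, L[3]='n', prepend. Next row=LF[3]=8
  step 4: row=8, L[8]='i', prepend. Next row=LF[8]=5
  step 5: row=5, L[5]='m', prepend. Next row=LF[5]=7
  step 6: row=7, L[7]='l', prepend. Next row=LF[7]=6
  step 7: row=6, L[6]='e', prepend. Next row=LF[6]=1
  step 8: row=1, L[1]='h', prepend. Next row=LF[1]=4
  step 9: row=4, L[4]='w', prepend. Next row=LF[4]=12
  step 10: row=12, L[12]='r', prepend. Next row=LF[12]=10
  step 11: row=10, L[10]='e', prepend. Next row=LF[10]=2
  step 12: row=2, L[2]='v', prepend. Next row=LF[2]=11
  step 13: row=11, L[11]='o', prepend. Next row=LF[11]=9
Reversed output: overwhelming$

Answer: overwhelming$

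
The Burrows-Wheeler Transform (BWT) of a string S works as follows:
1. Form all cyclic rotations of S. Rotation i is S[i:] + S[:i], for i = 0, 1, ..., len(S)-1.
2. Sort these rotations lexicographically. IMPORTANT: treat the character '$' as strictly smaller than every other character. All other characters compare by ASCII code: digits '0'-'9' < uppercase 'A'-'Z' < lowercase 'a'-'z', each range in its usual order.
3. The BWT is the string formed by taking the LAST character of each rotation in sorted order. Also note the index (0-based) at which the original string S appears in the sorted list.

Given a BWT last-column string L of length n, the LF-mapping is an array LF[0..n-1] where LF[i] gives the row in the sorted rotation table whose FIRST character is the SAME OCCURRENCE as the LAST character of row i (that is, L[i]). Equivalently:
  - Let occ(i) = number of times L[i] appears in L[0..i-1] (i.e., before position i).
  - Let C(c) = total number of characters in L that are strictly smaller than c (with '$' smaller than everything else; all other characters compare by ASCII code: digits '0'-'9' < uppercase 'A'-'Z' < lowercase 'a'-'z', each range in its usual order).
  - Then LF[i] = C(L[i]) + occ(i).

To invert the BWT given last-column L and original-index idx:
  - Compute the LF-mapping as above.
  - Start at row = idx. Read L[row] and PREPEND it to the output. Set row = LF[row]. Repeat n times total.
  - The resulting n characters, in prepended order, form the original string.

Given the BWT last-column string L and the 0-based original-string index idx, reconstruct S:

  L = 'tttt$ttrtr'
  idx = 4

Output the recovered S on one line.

Answer: trttrtttt$

Derivation:
LF mapping: 3 4 5 6 0 7 8 1 9 2
Walk LF starting at row 4, prepending L[row]:
  step 1: row=4, L[4]='$', prepend. Next row=LF[4]=0
  step 2: row=0, L[0]='t', prepend. Next row=LF[0]=3
  step 3: row=3, L[3]='t', prepend. Next row=LF[3]=6
  step 4: row=6, L[6]='t', prepend. Next row=LF[6]=8
  step 5: row=8, L[8]='t', prepend. Next row=LF[8]=9
  step 6: row=9, L[9]='r', prepend. Next row=LF[9]=2
  step 7: row=2, L[2]='t', prepend. Next row=LF[2]=5
  step 8: row=5, L[5]='t', prepend. Next row=LF[5]=7
  step 9: row=7, L[7]='r', prepend. Next row=LF[7]=1
  step 10: row=1, L[1]='t', prepend. Next row=LF[1]=4
Reversed output: trttrtttt$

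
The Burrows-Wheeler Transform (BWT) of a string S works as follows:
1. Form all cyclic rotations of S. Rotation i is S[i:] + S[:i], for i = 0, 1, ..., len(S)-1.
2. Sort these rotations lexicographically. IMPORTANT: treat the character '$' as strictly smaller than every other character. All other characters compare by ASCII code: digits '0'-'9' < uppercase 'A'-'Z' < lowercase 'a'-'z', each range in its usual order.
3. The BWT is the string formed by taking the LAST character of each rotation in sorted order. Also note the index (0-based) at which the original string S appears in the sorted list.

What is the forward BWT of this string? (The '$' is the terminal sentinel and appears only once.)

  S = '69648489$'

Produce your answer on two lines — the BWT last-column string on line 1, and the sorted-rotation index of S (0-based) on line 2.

Answer: 9689$4486
4

Derivation:
All 9 rotations (rotation i = S[i:]+S[:i]):
  rot[0] = 69648489$
  rot[1] = 9648489$6
  rot[2] = 648489$69
  rot[3] = 48489$696
  rot[4] = 8489$6964
  rot[5] = 489$69648
  rot[6] = 89$696484
  rot[7] = 9$6964848
  rot[8] = $69648489
Sorted (with $ < everything):
  sorted[0] = $69648489  (last char: '9')
  sorted[1] = 48489$696  (last char: '6')
  sorted[2] = 489$69648  (last char: '8')
  sorted[3] = 648489$69  (last char: '9')
  sorted[4] = 69648489$  (last char: '$')
  sorted[5] = 8489$6964  (last char: '4')
  sorted[6] = 89$696484  (last char: '4')
  sorted[7] = 9$6964848  (last char: '8')
  sorted[8] = 9648489$6  (last char: '6')
Last column: 9689$4486
Original string S is at sorted index 4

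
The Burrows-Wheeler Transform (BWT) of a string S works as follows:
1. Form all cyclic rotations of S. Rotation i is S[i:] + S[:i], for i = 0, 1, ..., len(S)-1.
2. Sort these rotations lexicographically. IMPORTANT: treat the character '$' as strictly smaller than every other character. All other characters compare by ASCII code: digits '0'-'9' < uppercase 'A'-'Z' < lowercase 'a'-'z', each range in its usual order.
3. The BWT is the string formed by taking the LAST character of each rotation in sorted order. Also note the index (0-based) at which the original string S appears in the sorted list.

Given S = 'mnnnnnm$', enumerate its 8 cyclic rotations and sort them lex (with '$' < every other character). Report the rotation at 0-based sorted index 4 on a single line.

All 8 rotations (rotation i = S[i:]+S[:i]):
  rot[0] = mnnnnnm$
  rot[1] = nnnnnm$m
  rot[2] = nnnnm$mn
  rot[3] = nnnm$mnn
  rot[4] = nnm$mnnn
  rot[5] = nm$mnnnn
  rot[6] = m$mnnnnn
  rot[7] = $mnnnnnm
Sorted (with $ < everything):
  sorted[0] = $mnnnnnm
  sorted[1] = m$mnnnnn
  sorted[2] = mnnnnnm$
  sorted[3] = nm$mnnnn
  sorted[4] = nnm$mnnn
  sorted[5] = nnnm$mnn
  sorted[6] = nnnnm$mn
  sorted[7] = nnnnnm$m
sorted[4] = nnm$mnnn

Answer: nnm$mnnn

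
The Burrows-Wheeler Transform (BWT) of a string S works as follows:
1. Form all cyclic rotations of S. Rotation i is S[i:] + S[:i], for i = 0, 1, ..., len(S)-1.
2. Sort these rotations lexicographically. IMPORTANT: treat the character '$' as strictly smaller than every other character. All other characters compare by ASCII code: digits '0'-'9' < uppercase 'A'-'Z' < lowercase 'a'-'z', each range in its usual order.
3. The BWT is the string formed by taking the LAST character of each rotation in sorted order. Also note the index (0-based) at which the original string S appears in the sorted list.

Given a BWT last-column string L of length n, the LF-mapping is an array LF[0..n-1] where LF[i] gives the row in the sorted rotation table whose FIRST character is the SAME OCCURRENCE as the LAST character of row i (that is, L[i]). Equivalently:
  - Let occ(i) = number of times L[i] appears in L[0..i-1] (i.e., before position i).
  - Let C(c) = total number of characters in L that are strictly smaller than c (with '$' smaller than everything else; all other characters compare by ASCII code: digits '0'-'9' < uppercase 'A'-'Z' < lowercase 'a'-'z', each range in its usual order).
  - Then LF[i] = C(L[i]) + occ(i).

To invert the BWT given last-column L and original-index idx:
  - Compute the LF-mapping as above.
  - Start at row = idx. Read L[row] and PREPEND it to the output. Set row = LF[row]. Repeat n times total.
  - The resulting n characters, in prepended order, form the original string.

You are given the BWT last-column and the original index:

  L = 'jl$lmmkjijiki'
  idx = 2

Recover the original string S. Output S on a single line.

LF mapping: 4 9 0 10 11 12 7 5 1 6 2 8 3
Walk LF starting at row 2, prepending L[row]:
  step 1: row=2, L[2]='$', prepend. Next row=LF[2]=0
  step 2: row=0, L[0]='j', prepend. Next row=LF[0]=4
  step 3: row=4, L[4]='m', prepend. Next row=LF[4]=11
  step 4: row=11, L[11]='k', prepend. Next row=LF[11]=8
  step 5: row=8, L[8]='i', prepend. Next row=LF[8]=1
  step 6: row=1, L[1]='l', prepend. Next row=LF[1]=9
  step 7: row=9, L[9]='j', prepend. Next row=LF[9]=6
  step 8: row=6, L[6]='k', prepend. Next row=LF[6]=7
  step 9: row=7, L[7]='j', prepend. Next row=LF[7]=5
  step 10: row=5, L[5]='m', prepend. Next row=LF[5]=12
  step 11: row=12, L[12]='i', prepend. Next row=LF[12]=3
  step 12: row=3, L[3]='l', prepend. Next row=LF[3]=10
  step 13: row=10, L[10]='i', prepend. Next row=LF[10]=2
Reversed output: ilimjkjlikmj$

Answer: ilimjkjlikmj$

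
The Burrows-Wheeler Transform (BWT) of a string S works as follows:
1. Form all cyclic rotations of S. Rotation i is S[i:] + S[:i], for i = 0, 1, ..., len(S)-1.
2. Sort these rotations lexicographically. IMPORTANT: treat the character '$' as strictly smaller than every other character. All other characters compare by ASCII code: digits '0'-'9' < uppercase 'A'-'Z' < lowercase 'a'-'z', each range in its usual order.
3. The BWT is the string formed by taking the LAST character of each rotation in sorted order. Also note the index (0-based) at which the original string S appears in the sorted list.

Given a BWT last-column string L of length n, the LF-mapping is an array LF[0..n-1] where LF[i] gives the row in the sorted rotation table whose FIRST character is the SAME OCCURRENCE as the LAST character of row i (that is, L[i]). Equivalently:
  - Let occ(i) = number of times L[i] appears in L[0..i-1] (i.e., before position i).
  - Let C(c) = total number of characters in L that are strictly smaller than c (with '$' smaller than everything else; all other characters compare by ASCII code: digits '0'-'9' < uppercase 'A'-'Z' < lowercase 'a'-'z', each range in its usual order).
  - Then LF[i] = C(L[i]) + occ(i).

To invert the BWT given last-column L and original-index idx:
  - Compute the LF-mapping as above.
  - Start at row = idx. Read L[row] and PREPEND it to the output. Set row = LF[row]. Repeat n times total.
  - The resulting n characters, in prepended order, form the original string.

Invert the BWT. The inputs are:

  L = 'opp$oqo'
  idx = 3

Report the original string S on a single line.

LF mapping: 1 4 5 0 2 6 3
Walk LF starting at row 3, prepending L[row]:
  step 1: row=3, L[3]='$', prepend. Next row=LF[3]=0
  step 2: row=0, L[0]='o', prepend. Next row=LF[0]=1
  step 3: row=1, L[1]='p', prepend. Next row=LF[1]=4
  step 4: row=4, L[4]='o', prepend. Next row=LF[4]=2
  step 5: row=2, L[2]='p', prepend. Next row=LF[2]=5
  step 6: row=5, L[5]='q', prepend. Next row=LF[5]=6
  step 7: row=6, L[6]='o', prepend. Next row=LF[6]=3
Reversed output: oqpopo$

Answer: oqpopo$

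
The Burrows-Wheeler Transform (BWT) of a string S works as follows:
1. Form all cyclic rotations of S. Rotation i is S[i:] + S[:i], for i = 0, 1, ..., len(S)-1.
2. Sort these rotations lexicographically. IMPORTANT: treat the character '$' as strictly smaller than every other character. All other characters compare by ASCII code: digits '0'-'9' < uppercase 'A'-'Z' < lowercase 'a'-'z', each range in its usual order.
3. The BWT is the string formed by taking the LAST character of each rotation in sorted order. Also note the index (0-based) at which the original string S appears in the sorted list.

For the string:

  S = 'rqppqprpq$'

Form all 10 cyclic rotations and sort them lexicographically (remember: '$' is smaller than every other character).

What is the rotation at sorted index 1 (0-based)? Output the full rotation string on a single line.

All 10 rotations (rotation i = S[i:]+S[:i]):
  rot[0] = rqppqprpq$
  rot[1] = qppqprpq$r
  rot[2] = ppqprpq$rq
  rot[3] = pqprpq$rqp
  rot[4] = qprpq$rqpp
  rot[5] = prpq$rqppq
  rot[6] = rpq$rqppqp
  rot[7] = pq$rqppqpr
  rot[8] = q$rqppqprp
  rot[9] = $rqppqprpq
Sorted (with $ < everything):
  sorted[0] = $rqppqprpq
  sorted[1] = ppqprpq$rq
  sorted[2] = pq$rqppqpr
  sorted[3] = pqprpq$rqp
  sorted[4] = prpq$rqppq
  sorted[5] = q$rqppqprp
  sorted[6] = qppqprpq$r
  sorted[7] = qprpq$rqpp
  sorted[8] = rpq$rqppqp
  sorted[9] = rqppqprpq$
sorted[1] = ppqprpq$rq

Answer: ppqprpq$rq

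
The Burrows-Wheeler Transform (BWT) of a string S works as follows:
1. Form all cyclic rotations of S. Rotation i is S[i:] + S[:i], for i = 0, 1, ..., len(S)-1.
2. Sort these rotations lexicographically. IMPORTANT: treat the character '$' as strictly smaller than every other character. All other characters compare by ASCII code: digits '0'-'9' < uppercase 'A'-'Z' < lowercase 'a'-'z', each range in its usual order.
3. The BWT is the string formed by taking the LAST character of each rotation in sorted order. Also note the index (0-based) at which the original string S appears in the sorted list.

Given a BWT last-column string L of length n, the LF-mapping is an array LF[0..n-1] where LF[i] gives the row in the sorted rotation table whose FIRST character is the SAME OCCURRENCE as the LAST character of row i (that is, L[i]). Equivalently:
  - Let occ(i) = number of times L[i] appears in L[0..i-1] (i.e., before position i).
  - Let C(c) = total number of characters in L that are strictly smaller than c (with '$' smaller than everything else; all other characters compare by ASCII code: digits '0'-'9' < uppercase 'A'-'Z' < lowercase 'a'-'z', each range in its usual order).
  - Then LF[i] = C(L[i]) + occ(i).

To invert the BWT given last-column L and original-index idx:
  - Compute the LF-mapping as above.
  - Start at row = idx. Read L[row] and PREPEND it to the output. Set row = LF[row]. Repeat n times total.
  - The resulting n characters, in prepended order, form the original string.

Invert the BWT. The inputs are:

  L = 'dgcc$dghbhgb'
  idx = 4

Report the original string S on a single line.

LF mapping: 5 7 3 4 0 6 8 10 1 11 9 2
Walk LF starting at row 4, prepending L[row]:
  step 1: row=4, L[4]='$', prepend. Next row=LF[4]=0
  step 2: row=0, L[0]='d', prepend. Next row=LF[0]=5
  step 3: row=5, L[5]='d', prepend. Next row=LF[5]=6
  step 4: row=6, L[6]='g', prepend. Next row=LF[6]=8
  step 5: row=8, L[8]='b', prepend. Next row=LF[8]=1
  step 6: row=1, L[1]='g', prepend. Next row=LF[1]=7
  step 7: row=7, L[7]='h', prepend. Next row=LF[7]=10
  step 8: row=10, L[10]='g', prepend. Next row=LF[10]=9
  step 9: row=9, L[9]='h', prepend. Next row=LF[9]=11
  step 10: row=11, L[11]='b', prepend. Next row=LF[11]=2
  step 11: row=2, L[2]='c', prepend. Next row=LF[2]=3
  step 12: row=3, L[3]='c', prepend. Next row=LF[3]=4
Reversed output: ccbhghgbgdd$

Answer: ccbhghgbgdd$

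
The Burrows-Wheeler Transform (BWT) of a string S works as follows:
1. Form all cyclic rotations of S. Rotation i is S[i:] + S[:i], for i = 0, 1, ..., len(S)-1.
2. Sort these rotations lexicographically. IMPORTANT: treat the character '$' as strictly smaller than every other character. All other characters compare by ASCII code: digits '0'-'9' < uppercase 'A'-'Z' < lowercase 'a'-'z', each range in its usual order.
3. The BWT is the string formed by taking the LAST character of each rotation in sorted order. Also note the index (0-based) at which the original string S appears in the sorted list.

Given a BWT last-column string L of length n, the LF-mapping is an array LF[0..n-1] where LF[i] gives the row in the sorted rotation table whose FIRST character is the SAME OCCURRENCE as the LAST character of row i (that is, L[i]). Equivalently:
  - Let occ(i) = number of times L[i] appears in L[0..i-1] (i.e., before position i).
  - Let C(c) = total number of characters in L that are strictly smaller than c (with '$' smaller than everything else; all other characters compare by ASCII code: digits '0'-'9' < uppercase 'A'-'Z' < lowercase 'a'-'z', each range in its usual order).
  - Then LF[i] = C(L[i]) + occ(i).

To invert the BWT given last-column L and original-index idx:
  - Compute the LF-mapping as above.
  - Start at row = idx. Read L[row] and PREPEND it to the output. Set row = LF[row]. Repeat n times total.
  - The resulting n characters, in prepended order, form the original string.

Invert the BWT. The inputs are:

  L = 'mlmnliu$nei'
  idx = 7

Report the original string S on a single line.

LF mapping: 6 4 7 8 5 2 10 0 9 1 3
Walk LF starting at row 7, prepending L[row]:
  step 1: row=7, L[7]='$', prepend. Next row=LF[7]=0
  step 2: row=0, L[0]='m', prepend. Next row=LF[0]=6
  step 3: row=6, L[6]='u', prepend. Next row=LF[6]=10
  step 4: row=10, L[10]='i', prepend. Next row=LF[10]=3
  step 5: row=3, L[3]='n', prepend. Next row=LF[3]=8
  step 6: row=8, L[8]='n', prepend. Next row=LF[8]=9
  step 7: row=9, L[9]='e', prepend. Next row=LF[9]=1
  step 8: row=1, L[1]='l', prepend. Next row=LF[1]=4
  step 9: row=4, L[4]='l', prepend. Next row=LF[4]=5
  step 10: row=5, L[5]='i', prepend. Next row=LF[5]=2
  step 11: row=2, L[2]='m', prepend. Next row=LF[2]=7
Reversed output: millennium$

Answer: millennium$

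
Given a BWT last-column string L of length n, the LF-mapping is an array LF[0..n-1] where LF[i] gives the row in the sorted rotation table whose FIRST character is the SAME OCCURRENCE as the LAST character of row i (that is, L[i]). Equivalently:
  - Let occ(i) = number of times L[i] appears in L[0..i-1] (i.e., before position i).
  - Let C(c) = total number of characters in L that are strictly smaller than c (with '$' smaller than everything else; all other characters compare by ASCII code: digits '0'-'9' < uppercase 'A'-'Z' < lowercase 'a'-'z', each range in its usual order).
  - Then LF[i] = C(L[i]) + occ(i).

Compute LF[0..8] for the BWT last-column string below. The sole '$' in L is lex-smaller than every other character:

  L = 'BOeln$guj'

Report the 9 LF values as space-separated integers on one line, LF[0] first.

Answer: 1 2 3 6 7 0 4 8 5

Derivation:
Char counts: '$':1, 'B':1, 'O':1, 'e':1, 'g':1, 'j':1, 'l':1, 'n':1, 'u':1
C (first-col start): C('$')=0, C('B')=1, C('O')=2, C('e')=3, C('g')=4, C('j')=5, C('l')=6, C('n')=7, C('u')=8
L[0]='B': occ=0, LF[0]=C('B')+0=1+0=1
L[1]='O': occ=0, LF[1]=C('O')+0=2+0=2
L[2]='e': occ=0, LF[2]=C('e')+0=3+0=3
L[3]='l': occ=0, LF[3]=C('l')+0=6+0=6
L[4]='n': occ=0, LF[4]=C('n')+0=7+0=7
L[5]='$': occ=0, LF[5]=C('$')+0=0+0=0
L[6]='g': occ=0, LF[6]=C('g')+0=4+0=4
L[7]='u': occ=0, LF[7]=C('u')+0=8+0=8
L[8]='j': occ=0, LF[8]=C('j')+0=5+0=5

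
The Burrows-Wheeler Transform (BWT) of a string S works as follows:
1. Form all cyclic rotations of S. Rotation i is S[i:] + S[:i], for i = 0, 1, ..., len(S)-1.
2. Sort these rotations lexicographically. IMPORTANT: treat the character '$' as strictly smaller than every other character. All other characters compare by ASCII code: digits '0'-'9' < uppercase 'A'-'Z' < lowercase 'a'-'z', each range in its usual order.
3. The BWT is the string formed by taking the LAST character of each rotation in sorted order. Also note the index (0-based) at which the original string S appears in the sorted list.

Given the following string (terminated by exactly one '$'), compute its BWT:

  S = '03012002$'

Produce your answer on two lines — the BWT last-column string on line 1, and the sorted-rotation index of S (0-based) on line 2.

Answer: 2230$0010
4

Derivation:
All 9 rotations (rotation i = S[i:]+S[:i]):
  rot[0] = 03012002$
  rot[1] = 3012002$0
  rot[2] = 012002$03
  rot[3] = 12002$030
  rot[4] = 2002$0301
  rot[5] = 002$03012
  rot[6] = 02$030120
  rot[7] = 2$0301200
  rot[8] = $03012002
Sorted (with $ < everything):
  sorted[0] = $03012002  (last char: '2')
  sorted[1] = 002$03012  (last char: '2')
  sorted[2] = 012002$03  (last char: '3')
  sorted[3] = 02$030120  (last char: '0')
  sorted[4] = 03012002$  (last char: '$')
  sorted[5] = 12002$030  (last char: '0')
  sorted[6] = 2$0301200  (last char: '0')
  sorted[7] = 2002$0301  (last char: '1')
  sorted[8] = 3012002$0  (last char: '0')
Last column: 2230$0010
Original string S is at sorted index 4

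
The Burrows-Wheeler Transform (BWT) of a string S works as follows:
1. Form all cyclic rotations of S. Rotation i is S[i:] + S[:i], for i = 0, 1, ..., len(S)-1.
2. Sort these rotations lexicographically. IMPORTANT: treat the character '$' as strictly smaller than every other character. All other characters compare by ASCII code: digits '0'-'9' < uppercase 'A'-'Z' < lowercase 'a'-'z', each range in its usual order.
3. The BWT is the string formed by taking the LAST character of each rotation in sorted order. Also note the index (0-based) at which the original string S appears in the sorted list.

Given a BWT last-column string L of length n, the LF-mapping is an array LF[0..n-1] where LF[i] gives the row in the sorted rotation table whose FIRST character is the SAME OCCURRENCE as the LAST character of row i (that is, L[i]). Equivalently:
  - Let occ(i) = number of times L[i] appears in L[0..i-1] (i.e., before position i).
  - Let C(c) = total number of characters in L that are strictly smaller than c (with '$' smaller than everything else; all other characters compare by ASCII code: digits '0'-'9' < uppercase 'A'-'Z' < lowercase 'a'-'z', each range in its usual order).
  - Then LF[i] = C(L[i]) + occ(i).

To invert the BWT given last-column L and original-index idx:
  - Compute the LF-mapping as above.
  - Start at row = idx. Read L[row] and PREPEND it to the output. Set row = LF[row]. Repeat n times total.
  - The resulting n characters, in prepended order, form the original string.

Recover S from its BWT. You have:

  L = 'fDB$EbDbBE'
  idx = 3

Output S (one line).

LF mapping: 9 3 1 0 5 7 4 8 2 6
Walk LF starting at row 3, prepending L[row]:
  step 1: row=3, L[3]='$', prepend. Next row=LF[3]=0
  step 2: row=0, L[0]='f', prepend. Next row=LF[0]=9
  step 3: row=9, L[9]='E', prepend. Next row=LF[9]=6
  step 4: row=6, L[6]='D', prepend. Next row=LF[6]=4
  step 5: row=4, L[4]='E', prepend. Next row=LF[4]=5
  step 6: row=5, L[5]='b', prepend. Next row=LF[5]=7
  step 7: row=7, L[7]='b', prepend. Next row=LF[7]=8
  step 8: row=8, L[8]='B', prepend. Next row=LF[8]=2
  step 9: row=2, L[2]='B', prepend. Next row=LF[2]=1
  step 10: row=1, L[1]='D', prepend. Next row=LF[1]=3
Reversed output: DBBbbEDEf$

Answer: DBBbbEDEf$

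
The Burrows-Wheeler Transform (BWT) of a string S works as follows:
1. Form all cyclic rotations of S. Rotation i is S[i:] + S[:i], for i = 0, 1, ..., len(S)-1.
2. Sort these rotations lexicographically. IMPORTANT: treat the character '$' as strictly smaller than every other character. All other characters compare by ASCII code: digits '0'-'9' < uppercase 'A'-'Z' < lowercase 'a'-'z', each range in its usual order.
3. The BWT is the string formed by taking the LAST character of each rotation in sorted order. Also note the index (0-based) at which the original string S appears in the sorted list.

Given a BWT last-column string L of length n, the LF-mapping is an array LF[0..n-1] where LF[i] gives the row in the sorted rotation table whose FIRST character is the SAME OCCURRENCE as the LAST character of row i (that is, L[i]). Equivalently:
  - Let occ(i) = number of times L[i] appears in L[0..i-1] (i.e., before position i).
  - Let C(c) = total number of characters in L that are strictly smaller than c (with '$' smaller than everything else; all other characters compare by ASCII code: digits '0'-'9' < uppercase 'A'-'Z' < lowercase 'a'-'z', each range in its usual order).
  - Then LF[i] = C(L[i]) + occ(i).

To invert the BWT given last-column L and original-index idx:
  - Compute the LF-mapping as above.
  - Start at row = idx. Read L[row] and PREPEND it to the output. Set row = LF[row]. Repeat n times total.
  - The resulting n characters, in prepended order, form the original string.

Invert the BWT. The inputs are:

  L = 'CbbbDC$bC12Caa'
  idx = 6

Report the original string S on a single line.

LF mapping: 3 10 11 12 7 4 0 13 5 1 2 6 8 9
Walk LF starting at row 6, prepending L[row]:
  step 1: row=6, L[6]='$', prepend. Next row=LF[6]=0
  step 2: row=0, L[0]='C', prepend. Next row=LF[0]=3
  step 3: row=3, L[3]='b', prepend. Next row=LF[3]=12
  step 4: row=12, L[12]='a', prepend. Next row=LF[12]=8
  step 5: row=8, L[8]='C', prepend. Next row=LF[8]=5
  step 6: row=5, L[5]='C', prepend. Next row=LF[5]=4
  step 7: row=4, L[4]='D', prepend. Next row=LF[4]=7
  step 8: row=7, L[7]='b', prepend. Next row=LF[7]=13
  step 9: row=13, L[13]='a', prepend. Next row=LF[13]=9
  step 10: row=9, L[9]='1', prepend. Next row=LF[9]=1
  step 11: row=1, L[1]='b', prepend. Next row=LF[1]=10
  step 12: row=10, L[10]='2', prepend. Next row=LF[10]=2
  step 13: row=2, L[2]='b', prepend. Next row=LF[2]=11
  step 14: row=11, L[11]='C', prepend. Next row=LF[11]=6
Reversed output: Cb2b1abDCCabC$

Answer: Cb2b1abDCCabC$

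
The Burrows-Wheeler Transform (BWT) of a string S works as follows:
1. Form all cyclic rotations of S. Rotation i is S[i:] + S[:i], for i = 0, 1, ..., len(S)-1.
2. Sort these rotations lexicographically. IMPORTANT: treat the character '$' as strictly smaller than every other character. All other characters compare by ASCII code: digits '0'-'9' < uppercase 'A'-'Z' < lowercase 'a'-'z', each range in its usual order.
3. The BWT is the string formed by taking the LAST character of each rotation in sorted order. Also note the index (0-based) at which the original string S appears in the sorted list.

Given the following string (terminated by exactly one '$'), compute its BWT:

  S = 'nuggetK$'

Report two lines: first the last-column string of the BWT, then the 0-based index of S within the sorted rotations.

All 8 rotations (rotation i = S[i:]+S[:i]):
  rot[0] = nuggetK$
  rot[1] = uggetK$n
  rot[2] = ggetK$nu
  rot[3] = getK$nug
  rot[4] = etK$nugg
  rot[5] = tK$nugge
  rot[6] = K$nugget
  rot[7] = $nuggetK
Sorted (with $ < everything):
  sorted[0] = $nuggetK  (last char: 'K')
  sorted[1] = K$nugget  (last char: 't')
  sorted[2] = etK$nugg  (last char: 'g')
  sorted[3] = getK$nug  (last char: 'g')
  sorted[4] = ggetK$nu  (last char: 'u')
  sorted[5] = nuggetK$  (last char: '$')
  sorted[6] = tK$nugge  (last char: 'e')
  sorted[7] = uggetK$n  (last char: 'n')
Last column: Ktggu$en
Original string S is at sorted index 5

Answer: Ktggu$en
5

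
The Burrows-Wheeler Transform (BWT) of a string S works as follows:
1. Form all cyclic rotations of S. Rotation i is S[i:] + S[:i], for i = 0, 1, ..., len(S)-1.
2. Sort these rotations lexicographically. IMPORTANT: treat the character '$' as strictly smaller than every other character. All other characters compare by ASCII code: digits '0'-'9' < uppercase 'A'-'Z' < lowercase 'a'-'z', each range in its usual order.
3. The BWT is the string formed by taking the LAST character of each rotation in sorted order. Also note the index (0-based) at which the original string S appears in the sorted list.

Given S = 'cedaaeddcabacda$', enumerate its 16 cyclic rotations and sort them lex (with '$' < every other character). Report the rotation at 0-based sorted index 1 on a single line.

All 16 rotations (rotation i = S[i:]+S[:i]):
  rot[0] = cedaaeddcabacda$
  rot[1] = edaaeddcabacda$c
  rot[2] = daaeddcabacda$ce
  rot[3] = aaeddcabacda$ced
  rot[4] = aeddcabacda$ceda
  rot[5] = eddcabacda$cedaa
  rot[6] = ddcabacda$cedaae
  rot[7] = dcabacda$cedaaed
  rot[8] = cabacda$cedaaedd
  rot[9] = abacda$cedaaeddc
  rot[10] = bacda$cedaaeddca
  rot[11] = acda$cedaaeddcab
  rot[12] = cda$cedaaeddcaba
  rot[13] = da$cedaaeddcabac
  rot[14] = a$cedaaeddcabacd
  rot[15] = $cedaaeddcabacda
Sorted (with $ < everything):
  sorted[0] = $cedaaeddcabacda
  sorted[1] = a$cedaaeddcabacd
  sorted[2] = aaeddcabacda$ced
  sorted[3] = abacda$cedaaeddc
  sorted[4] = acda$cedaaeddcab
  sorted[5] = aeddcabacda$ceda
  sorted[6] = bacda$cedaaeddca
  sorted[7] = cabacda$cedaaedd
  sorted[8] = cda$cedaaeddcaba
  sorted[9] = cedaaeddcabacda$
  sorted[10] = da$cedaaeddcabac
  sorted[11] = daaeddcabacda$ce
  sorted[12] = dcabacda$cedaaed
  sorted[13] = ddcabacda$cedaae
  sorted[14] = edaaeddcabacda$c
  sorted[15] = eddcabacda$cedaa
sorted[1] = a$cedaaeddcabacd

Answer: a$cedaaeddcabacd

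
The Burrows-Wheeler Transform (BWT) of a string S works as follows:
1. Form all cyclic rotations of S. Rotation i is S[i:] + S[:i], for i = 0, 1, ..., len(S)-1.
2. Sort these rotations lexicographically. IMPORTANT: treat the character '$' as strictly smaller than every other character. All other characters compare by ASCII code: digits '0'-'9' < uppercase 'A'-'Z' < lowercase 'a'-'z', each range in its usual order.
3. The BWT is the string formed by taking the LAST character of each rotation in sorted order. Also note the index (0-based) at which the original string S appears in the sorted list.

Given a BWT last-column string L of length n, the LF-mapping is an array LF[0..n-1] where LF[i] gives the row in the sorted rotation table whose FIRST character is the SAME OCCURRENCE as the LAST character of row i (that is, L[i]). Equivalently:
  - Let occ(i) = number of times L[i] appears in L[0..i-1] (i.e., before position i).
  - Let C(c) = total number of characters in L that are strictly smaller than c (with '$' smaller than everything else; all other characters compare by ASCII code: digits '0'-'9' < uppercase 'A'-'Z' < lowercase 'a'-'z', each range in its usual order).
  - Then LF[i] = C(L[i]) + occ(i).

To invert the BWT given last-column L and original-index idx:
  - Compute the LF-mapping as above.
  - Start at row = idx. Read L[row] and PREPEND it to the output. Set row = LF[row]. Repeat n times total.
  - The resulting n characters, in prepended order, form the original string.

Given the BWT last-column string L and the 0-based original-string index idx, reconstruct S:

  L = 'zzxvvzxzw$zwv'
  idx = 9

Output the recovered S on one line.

Answer: zvvzzwzxxvwz$

Derivation:
LF mapping: 8 9 6 1 2 10 7 11 4 0 12 5 3
Walk LF starting at row 9, prepending L[row]:
  step 1: row=9, L[9]='$', prepend. Next row=LF[9]=0
  step 2: row=0, L[0]='z', prepend. Next row=LF[0]=8
  step 3: row=8, L[8]='w', prepend. Next row=LF[8]=4
  step 4: row=4, L[4]='v', prepend. Next row=LF[4]=2
  step 5: row=2, L[2]='x', prepend. Next row=LF[2]=6
  step 6: row=6, L[6]='x', prepend. Next row=LF[6]=7
  step 7: row=7, L[7]='z', prepend. Next row=LF[7]=11
  step 8: row=11, L[11]='w', prepend. Next row=LF[11]=5
  step 9: row=5, L[5]='z', prepend. Next row=LF[5]=10
  step 10: row=10, L[10]='z', prepend. Next row=LF[10]=12
  step 11: row=12, L[12]='v', prepend. Next row=LF[12]=3
  step 12: row=3, L[3]='v', prepend. Next row=LF[3]=1
  step 13: row=1, L[1]='z', prepend. Next row=LF[1]=9
Reversed output: zvvzzwzxxvwz$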